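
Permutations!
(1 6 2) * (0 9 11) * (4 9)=(0 4 9 11)(1 6 2)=[4, 6, 1, 3, 9, 5, 2, 7, 8, 11, 10, 0]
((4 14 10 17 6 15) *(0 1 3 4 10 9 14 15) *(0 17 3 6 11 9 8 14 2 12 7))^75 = ((0 1 6 17 11 9 2 12 7)(3 4 15 10)(8 14))^75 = (0 17 2)(1 11 12)(3 10 15 4)(6 9 7)(8 14)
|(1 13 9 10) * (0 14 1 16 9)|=|(0 14 1 13)(9 10 16)|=12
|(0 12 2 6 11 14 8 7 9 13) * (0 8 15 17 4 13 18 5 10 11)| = |(0 12 2 6)(4 13 8 7 9 18 5 10 11 14 15 17)| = 12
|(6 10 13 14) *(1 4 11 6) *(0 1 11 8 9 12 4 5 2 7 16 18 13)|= 12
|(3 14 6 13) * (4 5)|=4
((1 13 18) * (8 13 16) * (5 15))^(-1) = (1 18 13 8 16)(5 15)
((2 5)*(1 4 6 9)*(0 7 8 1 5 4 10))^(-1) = (0 10 1 8 7)(2 5 9 6 4)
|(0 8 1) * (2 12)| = |(0 8 1)(2 12)| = 6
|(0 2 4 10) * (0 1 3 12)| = 7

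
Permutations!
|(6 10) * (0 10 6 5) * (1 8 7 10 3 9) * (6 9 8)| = |(0 3 8 7 10 5)(1 6 9)| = 6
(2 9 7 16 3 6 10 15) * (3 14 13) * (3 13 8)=[0, 1, 9, 6, 4, 5, 10, 16, 3, 7, 15, 11, 12, 13, 8, 2, 14]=(2 9 7 16 14 8 3 6 10 15)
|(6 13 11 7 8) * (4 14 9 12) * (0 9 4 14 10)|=|(0 9 12 14 4 10)(6 13 11 7 8)|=30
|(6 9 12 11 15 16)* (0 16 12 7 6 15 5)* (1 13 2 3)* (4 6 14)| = 60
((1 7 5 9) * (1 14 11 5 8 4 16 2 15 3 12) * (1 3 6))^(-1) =((1 7 8 4 16 2 15 6)(3 12)(5 9 14 11))^(-1) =(1 6 15 2 16 4 8 7)(3 12)(5 11 14 9)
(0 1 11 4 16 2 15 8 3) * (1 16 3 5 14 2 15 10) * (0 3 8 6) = (0 16 15 6)(1 11 4 8 5 14 2 10) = [16, 11, 10, 3, 8, 14, 0, 7, 5, 9, 1, 4, 12, 13, 2, 6, 15]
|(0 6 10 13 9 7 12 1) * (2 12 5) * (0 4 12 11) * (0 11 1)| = |(0 6 10 13 9 7 5 2 1 4 12)| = 11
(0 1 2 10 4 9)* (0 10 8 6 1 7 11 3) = (0 7 11 3)(1 2 8 6)(4 9 10) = [7, 2, 8, 0, 9, 5, 1, 11, 6, 10, 4, 3]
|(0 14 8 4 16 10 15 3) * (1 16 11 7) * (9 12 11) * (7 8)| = 40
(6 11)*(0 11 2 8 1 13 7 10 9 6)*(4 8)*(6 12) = (0 11)(1 13 7 10 9 12 6 2 4 8) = [11, 13, 4, 3, 8, 5, 2, 10, 1, 12, 9, 0, 6, 7]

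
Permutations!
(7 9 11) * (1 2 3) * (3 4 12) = [0, 2, 4, 1, 12, 5, 6, 9, 8, 11, 10, 7, 3] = (1 2 4 12 3)(7 9 11)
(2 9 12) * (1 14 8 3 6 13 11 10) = (1 14 8 3 6 13 11 10)(2 9 12) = [0, 14, 9, 6, 4, 5, 13, 7, 3, 12, 1, 10, 2, 11, 8]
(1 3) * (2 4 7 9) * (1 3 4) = (1 4 7 9 2) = [0, 4, 1, 3, 7, 5, 6, 9, 8, 2]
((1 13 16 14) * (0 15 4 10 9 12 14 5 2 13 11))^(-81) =(2 5 16 13)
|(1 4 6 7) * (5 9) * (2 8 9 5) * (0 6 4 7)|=|(0 6)(1 7)(2 8 9)|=6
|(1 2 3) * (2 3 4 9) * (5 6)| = |(1 3)(2 4 9)(5 6)| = 6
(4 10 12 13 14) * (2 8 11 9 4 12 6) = (2 8 11 9 4 10 6)(12 13 14) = [0, 1, 8, 3, 10, 5, 2, 7, 11, 4, 6, 9, 13, 14, 12]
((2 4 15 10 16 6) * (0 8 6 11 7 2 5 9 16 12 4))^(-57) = ((0 8 6 5 9 16 11 7 2)(4 15 10 12))^(-57) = (0 11 5)(2 16 6)(4 12 10 15)(7 9 8)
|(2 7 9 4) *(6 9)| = 5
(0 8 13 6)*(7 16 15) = (0 8 13 6)(7 16 15) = [8, 1, 2, 3, 4, 5, 0, 16, 13, 9, 10, 11, 12, 6, 14, 7, 15]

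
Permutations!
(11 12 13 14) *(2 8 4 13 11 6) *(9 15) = (2 8 4 13 14 6)(9 15)(11 12) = [0, 1, 8, 3, 13, 5, 2, 7, 4, 15, 10, 12, 11, 14, 6, 9]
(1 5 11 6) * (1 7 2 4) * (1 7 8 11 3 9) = [0, 5, 4, 9, 7, 3, 8, 2, 11, 1, 10, 6] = (1 5 3 9)(2 4 7)(6 8 11)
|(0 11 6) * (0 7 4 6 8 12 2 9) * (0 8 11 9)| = 15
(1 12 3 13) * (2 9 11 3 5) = [0, 12, 9, 13, 4, 2, 6, 7, 8, 11, 10, 3, 5, 1] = (1 12 5 2 9 11 3 13)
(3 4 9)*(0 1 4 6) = [1, 4, 2, 6, 9, 5, 0, 7, 8, 3] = (0 1 4 9 3 6)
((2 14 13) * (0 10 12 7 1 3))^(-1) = ((0 10 12 7 1 3)(2 14 13))^(-1) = (0 3 1 7 12 10)(2 13 14)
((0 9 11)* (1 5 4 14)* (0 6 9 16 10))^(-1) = (0 10 16)(1 14 4 5)(6 11 9)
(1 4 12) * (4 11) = (1 11 4 12) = [0, 11, 2, 3, 12, 5, 6, 7, 8, 9, 10, 4, 1]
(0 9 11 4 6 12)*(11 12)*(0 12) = (12)(0 9)(4 6 11) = [9, 1, 2, 3, 6, 5, 11, 7, 8, 0, 10, 4, 12]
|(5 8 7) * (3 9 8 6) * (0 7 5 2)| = |(0 7 2)(3 9 8 5 6)| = 15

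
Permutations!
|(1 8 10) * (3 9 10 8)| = 4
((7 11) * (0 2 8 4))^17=((0 2 8 4)(7 11))^17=(0 2 8 4)(7 11)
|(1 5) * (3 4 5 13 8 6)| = |(1 13 8 6 3 4 5)| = 7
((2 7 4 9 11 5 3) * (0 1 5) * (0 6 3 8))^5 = (0 1 5 8)(2 6 9 7 3 11 4)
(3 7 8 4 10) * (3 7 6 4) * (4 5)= (3 6 5 4 10 7 8)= [0, 1, 2, 6, 10, 4, 5, 8, 3, 9, 7]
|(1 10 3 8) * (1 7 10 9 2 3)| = 7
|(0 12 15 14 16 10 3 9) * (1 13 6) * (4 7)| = |(0 12 15 14 16 10 3 9)(1 13 6)(4 7)| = 24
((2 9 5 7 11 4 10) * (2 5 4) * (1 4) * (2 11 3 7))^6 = (11) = ((11)(1 4 10 5 2 9)(3 7))^6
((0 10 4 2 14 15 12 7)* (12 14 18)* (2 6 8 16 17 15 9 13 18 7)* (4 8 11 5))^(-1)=(0 7 2 12 18 13 9 14 15 17 16 8 10)(4 5 11 6)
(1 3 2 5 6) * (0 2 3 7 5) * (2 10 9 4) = [10, 7, 0, 3, 2, 6, 1, 5, 8, 4, 9] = (0 10 9 4 2)(1 7 5 6)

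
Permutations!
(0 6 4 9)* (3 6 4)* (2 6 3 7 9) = (0 4 2 6 7 9) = [4, 1, 6, 3, 2, 5, 7, 9, 8, 0]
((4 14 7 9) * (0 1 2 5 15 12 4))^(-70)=(15)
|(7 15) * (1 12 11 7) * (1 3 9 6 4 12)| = |(3 9 6 4 12 11 7 15)| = 8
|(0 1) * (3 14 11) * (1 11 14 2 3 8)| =4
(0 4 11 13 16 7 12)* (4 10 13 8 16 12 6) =(0 10 13 12)(4 11 8 16 7 6) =[10, 1, 2, 3, 11, 5, 4, 6, 16, 9, 13, 8, 0, 12, 14, 15, 7]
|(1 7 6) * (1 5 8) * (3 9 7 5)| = |(1 5 8)(3 9 7 6)| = 12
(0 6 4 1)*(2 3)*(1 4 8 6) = (0 1)(2 3)(6 8) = [1, 0, 3, 2, 4, 5, 8, 7, 6]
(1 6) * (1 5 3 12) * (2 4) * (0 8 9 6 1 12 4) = (12)(0 8 9 6 5 3 4 2) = [8, 1, 0, 4, 2, 3, 5, 7, 9, 6, 10, 11, 12]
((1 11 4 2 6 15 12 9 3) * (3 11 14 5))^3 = ((1 14 5 3)(2 6 15 12 9 11 4))^3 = (1 3 5 14)(2 12 4 15 11 6 9)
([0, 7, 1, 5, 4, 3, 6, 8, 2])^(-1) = [0, 2, 8, 5, 4, 3, 6, 1, 7]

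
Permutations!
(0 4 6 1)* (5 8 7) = [4, 0, 2, 3, 6, 8, 1, 5, 7] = (0 4 6 1)(5 8 7)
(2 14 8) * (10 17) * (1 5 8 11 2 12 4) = (1 5 8 12 4)(2 14 11)(10 17) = [0, 5, 14, 3, 1, 8, 6, 7, 12, 9, 17, 2, 4, 13, 11, 15, 16, 10]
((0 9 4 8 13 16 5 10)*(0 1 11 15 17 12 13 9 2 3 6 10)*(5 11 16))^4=((0 2 3 6 10 1 16 11 15 17 12 13 5)(4 8 9))^4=(0 10 15 5 6 11 13 3 16 12 2 1 17)(4 8 9)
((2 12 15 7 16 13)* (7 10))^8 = (2 12 15 10 7 16 13)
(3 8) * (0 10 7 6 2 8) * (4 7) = (0 10 4 7 6 2 8 3) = [10, 1, 8, 0, 7, 5, 2, 6, 3, 9, 4]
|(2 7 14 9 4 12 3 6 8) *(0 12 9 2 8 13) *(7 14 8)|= 10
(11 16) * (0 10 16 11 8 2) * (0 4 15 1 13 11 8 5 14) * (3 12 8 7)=[10, 13, 4, 12, 15, 14, 6, 3, 2, 9, 16, 7, 8, 11, 0, 1, 5]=(0 10 16 5 14)(1 13 11 7 3 12 8 2 4 15)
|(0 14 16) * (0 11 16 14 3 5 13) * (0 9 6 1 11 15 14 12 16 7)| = |(0 3 5 13 9 6 1 11 7)(12 16 15 14)| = 36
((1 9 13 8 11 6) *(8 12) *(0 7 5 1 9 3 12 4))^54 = ((0 7 5 1 3 12 8 11 6 9 13 4))^54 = (0 8)(1 9)(3 13)(4 12)(5 6)(7 11)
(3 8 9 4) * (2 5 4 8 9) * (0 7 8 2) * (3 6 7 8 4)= (0 8)(2 5 3 9)(4 6 7)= [8, 1, 5, 9, 6, 3, 7, 4, 0, 2]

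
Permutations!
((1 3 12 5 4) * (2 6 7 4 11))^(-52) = ((1 3 12 5 11 2 6 7 4))^(-52) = (1 12 11 6 4 3 5 2 7)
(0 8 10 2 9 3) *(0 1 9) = (0 8 10 2)(1 9 3) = [8, 9, 0, 1, 4, 5, 6, 7, 10, 3, 2]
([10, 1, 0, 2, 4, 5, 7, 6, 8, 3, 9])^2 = (0 9 2 10 3)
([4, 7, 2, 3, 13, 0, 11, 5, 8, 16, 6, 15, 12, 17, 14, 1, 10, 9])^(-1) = (0 5 7 1 15 11 6 10 16 9 17 13 4)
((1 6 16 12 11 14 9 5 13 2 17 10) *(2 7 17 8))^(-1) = (1 10 17 7 13 5 9 14 11 12 16 6)(2 8)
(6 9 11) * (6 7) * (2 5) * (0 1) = (0 1)(2 5)(6 9 11 7) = [1, 0, 5, 3, 4, 2, 9, 6, 8, 11, 10, 7]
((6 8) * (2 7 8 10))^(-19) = (2 7 8 6 10)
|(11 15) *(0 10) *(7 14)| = |(0 10)(7 14)(11 15)| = 2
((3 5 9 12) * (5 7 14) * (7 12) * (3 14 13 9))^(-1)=(3 5 14 12)(7 9 13)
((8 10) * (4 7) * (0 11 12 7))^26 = ((0 11 12 7 4)(8 10))^26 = (0 11 12 7 4)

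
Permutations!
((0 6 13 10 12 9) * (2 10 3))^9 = (0 6 13 3 2 10 12 9)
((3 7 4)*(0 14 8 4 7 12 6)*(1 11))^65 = (0 8 3 6 14 4 12)(1 11)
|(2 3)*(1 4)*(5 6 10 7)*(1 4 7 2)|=7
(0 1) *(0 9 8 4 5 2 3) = (0 1 9 8 4 5 2 3) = [1, 9, 3, 0, 5, 2, 6, 7, 4, 8]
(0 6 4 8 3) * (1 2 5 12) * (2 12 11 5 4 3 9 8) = (0 6 3)(1 12)(2 4)(5 11)(8 9) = [6, 12, 4, 0, 2, 11, 3, 7, 9, 8, 10, 5, 1]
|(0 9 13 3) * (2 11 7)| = 12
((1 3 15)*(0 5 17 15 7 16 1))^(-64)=((0 5 17 15)(1 3 7 16))^(-64)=(17)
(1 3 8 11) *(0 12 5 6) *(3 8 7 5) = [12, 8, 2, 7, 4, 6, 0, 5, 11, 9, 10, 1, 3] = (0 12 3 7 5 6)(1 8 11)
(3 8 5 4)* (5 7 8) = (3 5 4)(7 8) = [0, 1, 2, 5, 3, 4, 6, 8, 7]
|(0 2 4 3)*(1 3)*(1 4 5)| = 5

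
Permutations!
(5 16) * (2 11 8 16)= (2 11 8 16 5)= [0, 1, 11, 3, 4, 2, 6, 7, 16, 9, 10, 8, 12, 13, 14, 15, 5]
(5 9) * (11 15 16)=[0, 1, 2, 3, 4, 9, 6, 7, 8, 5, 10, 15, 12, 13, 14, 16, 11]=(5 9)(11 15 16)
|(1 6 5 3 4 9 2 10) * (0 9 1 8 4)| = 10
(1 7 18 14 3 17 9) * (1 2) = (1 7 18 14 3 17 9 2) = [0, 7, 1, 17, 4, 5, 6, 18, 8, 2, 10, 11, 12, 13, 3, 15, 16, 9, 14]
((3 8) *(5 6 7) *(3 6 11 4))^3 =((3 8 6 7 5 11 4))^3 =(3 7 4 6 11 8 5)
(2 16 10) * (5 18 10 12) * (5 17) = [0, 1, 16, 3, 4, 18, 6, 7, 8, 9, 2, 11, 17, 13, 14, 15, 12, 5, 10] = (2 16 12 17 5 18 10)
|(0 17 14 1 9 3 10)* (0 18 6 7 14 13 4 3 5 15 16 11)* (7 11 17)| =16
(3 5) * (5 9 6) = (3 9 6 5) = [0, 1, 2, 9, 4, 3, 5, 7, 8, 6]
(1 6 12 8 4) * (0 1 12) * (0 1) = [0, 6, 2, 3, 12, 5, 1, 7, 4, 9, 10, 11, 8] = (1 6)(4 12 8)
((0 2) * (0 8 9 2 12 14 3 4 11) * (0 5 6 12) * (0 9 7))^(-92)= (0 8 9 7 2)(3 14 12 6 5 11 4)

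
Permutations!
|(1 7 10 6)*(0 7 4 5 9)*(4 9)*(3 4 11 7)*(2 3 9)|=|(0 9)(1 2 3 4 5 11 7 10 6)|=18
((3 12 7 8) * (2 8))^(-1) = (2 7 12 3 8)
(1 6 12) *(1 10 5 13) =(1 6 12 10 5 13) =[0, 6, 2, 3, 4, 13, 12, 7, 8, 9, 5, 11, 10, 1]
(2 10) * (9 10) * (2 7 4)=(2 9 10 7 4)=[0, 1, 9, 3, 2, 5, 6, 4, 8, 10, 7]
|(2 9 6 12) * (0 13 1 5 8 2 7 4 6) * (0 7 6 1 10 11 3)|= 70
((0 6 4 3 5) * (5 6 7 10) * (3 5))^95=(0 6 7 4 10 5 3)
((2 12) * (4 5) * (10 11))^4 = (12)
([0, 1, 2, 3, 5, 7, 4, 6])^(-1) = [0, 1, 2, 3, 6, 4, 7, 5]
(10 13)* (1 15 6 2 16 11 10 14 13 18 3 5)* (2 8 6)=(1 15 2 16 11 10 18 3 5)(6 8)(13 14)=[0, 15, 16, 5, 4, 1, 8, 7, 6, 9, 18, 10, 12, 14, 13, 2, 11, 17, 3]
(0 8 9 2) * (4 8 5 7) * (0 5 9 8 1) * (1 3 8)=(0 9 2 5 7 4 3 8 1)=[9, 0, 5, 8, 3, 7, 6, 4, 1, 2]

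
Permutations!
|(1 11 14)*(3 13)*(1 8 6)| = |(1 11 14 8 6)(3 13)| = 10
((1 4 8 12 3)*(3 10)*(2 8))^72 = (1 2 12 3 4 8 10) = ((1 4 2 8 12 10 3))^72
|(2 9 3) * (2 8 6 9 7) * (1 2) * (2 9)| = 7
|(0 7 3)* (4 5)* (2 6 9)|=|(0 7 3)(2 6 9)(4 5)|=6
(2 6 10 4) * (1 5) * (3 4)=(1 5)(2 6 10 3 4)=[0, 5, 6, 4, 2, 1, 10, 7, 8, 9, 3]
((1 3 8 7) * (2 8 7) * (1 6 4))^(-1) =(1 4 6 7 3)(2 8)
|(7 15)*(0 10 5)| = |(0 10 5)(7 15)| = 6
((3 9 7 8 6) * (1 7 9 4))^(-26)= (9)(1 3 8)(4 6 7)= ((9)(1 7 8 6 3 4))^(-26)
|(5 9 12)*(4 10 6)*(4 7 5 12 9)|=|(12)(4 10 6 7 5)|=5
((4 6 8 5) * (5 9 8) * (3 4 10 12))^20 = ((3 4 6 5 10 12)(8 9))^20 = (3 6 10)(4 5 12)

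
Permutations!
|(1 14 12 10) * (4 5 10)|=6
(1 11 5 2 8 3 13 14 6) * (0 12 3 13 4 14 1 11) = (0 12 3 4 14 6 11 5 2 8 13 1) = [12, 0, 8, 4, 14, 2, 11, 7, 13, 9, 10, 5, 3, 1, 6]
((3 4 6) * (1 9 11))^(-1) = ((1 9 11)(3 4 6))^(-1) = (1 11 9)(3 6 4)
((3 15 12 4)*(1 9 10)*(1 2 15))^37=((1 9 10 2 15 12 4 3))^37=(1 12 10 3 15 9 4 2)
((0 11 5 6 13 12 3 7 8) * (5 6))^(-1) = (0 8 7 3 12 13 6 11)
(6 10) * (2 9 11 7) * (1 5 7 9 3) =(1 5 7 2 3)(6 10)(9 11) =[0, 5, 3, 1, 4, 7, 10, 2, 8, 11, 6, 9]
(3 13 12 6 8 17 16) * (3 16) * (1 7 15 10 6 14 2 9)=(1 7 15 10 6 8 17 3 13 12 14 2 9)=[0, 7, 9, 13, 4, 5, 8, 15, 17, 1, 6, 11, 14, 12, 2, 10, 16, 3]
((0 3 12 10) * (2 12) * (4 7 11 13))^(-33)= ((0 3 2 12 10)(4 7 11 13))^(-33)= (0 2 10 3 12)(4 13 11 7)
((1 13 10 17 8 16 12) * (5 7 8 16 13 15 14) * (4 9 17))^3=(1 5 13 9 12 14 8 4 16 15 7 10 17)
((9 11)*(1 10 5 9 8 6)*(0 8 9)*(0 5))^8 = (11)(0 1 8 10 6)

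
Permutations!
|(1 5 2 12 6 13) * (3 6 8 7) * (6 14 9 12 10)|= 6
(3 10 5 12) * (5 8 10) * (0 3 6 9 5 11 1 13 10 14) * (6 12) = (0 3 11 1 13 10 8 14)(5 6 9) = [3, 13, 2, 11, 4, 6, 9, 7, 14, 5, 8, 1, 12, 10, 0]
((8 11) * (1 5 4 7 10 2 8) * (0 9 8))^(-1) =((0 9 8 11 1 5 4 7 10 2))^(-1) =(0 2 10 7 4 5 1 11 8 9)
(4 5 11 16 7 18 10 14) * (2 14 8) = (2 14 4 5 11 16 7 18 10 8) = [0, 1, 14, 3, 5, 11, 6, 18, 2, 9, 8, 16, 12, 13, 4, 15, 7, 17, 10]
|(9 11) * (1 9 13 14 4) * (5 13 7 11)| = |(1 9 5 13 14 4)(7 11)| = 6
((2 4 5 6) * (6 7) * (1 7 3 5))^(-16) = (1 4 2 6 7)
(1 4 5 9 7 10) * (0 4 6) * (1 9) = (0 4 5 1 6)(7 10 9) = [4, 6, 2, 3, 5, 1, 0, 10, 8, 7, 9]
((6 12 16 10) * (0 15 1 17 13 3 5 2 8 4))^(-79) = (0 15 1 17 13 3 5 2 8 4)(6 12 16 10)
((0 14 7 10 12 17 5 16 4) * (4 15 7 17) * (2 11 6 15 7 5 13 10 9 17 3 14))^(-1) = ((0 2 11 6 15 5 16 7 9 17 13 10 12 4)(3 14))^(-1) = (0 4 12 10 13 17 9 7 16 5 15 6 11 2)(3 14)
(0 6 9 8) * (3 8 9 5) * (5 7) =(9)(0 6 7 5 3 8) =[6, 1, 2, 8, 4, 3, 7, 5, 0, 9]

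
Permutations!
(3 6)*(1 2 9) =(1 2 9)(3 6) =[0, 2, 9, 6, 4, 5, 3, 7, 8, 1]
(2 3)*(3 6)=(2 6 3)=[0, 1, 6, 2, 4, 5, 3]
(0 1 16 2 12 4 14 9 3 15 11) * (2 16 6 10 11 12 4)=(16)(0 1 6 10 11)(2 4 14 9 3 15 12)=[1, 6, 4, 15, 14, 5, 10, 7, 8, 3, 11, 0, 2, 13, 9, 12, 16]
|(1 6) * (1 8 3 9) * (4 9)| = 6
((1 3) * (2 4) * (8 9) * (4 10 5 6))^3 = (1 3)(2 6 10 4 5)(8 9)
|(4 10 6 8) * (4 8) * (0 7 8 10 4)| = |(0 7 8 10 6)| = 5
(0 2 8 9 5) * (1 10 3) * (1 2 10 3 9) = [10, 3, 8, 2, 4, 0, 6, 7, 1, 5, 9] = (0 10 9 5)(1 3 2 8)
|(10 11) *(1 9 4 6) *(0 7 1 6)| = |(0 7 1 9 4)(10 11)| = 10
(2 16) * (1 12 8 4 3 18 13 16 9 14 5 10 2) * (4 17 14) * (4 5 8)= [0, 12, 9, 18, 3, 10, 6, 7, 17, 5, 2, 11, 4, 16, 8, 15, 1, 14, 13]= (1 12 4 3 18 13 16)(2 9 5 10)(8 17 14)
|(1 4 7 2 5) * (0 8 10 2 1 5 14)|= 15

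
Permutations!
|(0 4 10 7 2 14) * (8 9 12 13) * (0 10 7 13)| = |(0 4 7 2 14 10 13 8 9 12)| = 10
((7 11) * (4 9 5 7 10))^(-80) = ((4 9 5 7 11 10))^(-80) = (4 11 5)(7 9 10)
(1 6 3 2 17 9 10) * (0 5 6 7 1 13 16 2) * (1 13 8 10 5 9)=(0 9 5 6 3)(1 7 13 16 2 17)(8 10)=[9, 7, 17, 0, 4, 6, 3, 13, 10, 5, 8, 11, 12, 16, 14, 15, 2, 1]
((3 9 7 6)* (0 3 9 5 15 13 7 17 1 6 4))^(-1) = (0 4 7 13 15 5 3)(1 17 9 6)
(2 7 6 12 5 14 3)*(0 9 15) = (0 9 15)(2 7 6 12 5 14 3) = [9, 1, 7, 2, 4, 14, 12, 6, 8, 15, 10, 11, 5, 13, 3, 0]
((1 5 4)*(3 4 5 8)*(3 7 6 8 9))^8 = (9)(6 7 8)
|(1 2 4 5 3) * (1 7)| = |(1 2 4 5 3 7)| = 6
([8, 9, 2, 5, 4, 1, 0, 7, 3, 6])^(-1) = [6, 5, 2, 8, 4, 3, 9, 7, 0, 1]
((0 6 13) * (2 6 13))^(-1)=(0 13)(2 6)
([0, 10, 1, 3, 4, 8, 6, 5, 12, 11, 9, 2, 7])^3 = (1 11 10 2 9)(5 7 12 8)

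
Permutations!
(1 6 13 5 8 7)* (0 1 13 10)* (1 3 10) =[3, 6, 2, 10, 4, 8, 1, 13, 7, 9, 0, 11, 12, 5] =(0 3 10)(1 6)(5 8 7 13)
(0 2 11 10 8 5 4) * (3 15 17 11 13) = (0 2 13 3 15 17 11 10 8 5 4) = [2, 1, 13, 15, 0, 4, 6, 7, 5, 9, 8, 10, 12, 3, 14, 17, 16, 11]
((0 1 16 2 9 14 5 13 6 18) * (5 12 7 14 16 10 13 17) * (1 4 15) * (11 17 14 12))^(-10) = ((0 4 15 1 10 13 6 18)(2 9 16)(5 14 11 17)(7 12))^(-10) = (0 6 10 15)(1 4 18 13)(2 16 9)(5 11)(14 17)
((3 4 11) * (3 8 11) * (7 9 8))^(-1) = ((3 4)(7 9 8 11))^(-1) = (3 4)(7 11 8 9)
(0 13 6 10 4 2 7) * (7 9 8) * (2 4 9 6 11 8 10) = (0 13 11 8 7)(2 6)(9 10) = [13, 1, 6, 3, 4, 5, 2, 0, 7, 10, 9, 8, 12, 11]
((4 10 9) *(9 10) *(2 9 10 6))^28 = ((2 9 4 10 6))^28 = (2 10 9 6 4)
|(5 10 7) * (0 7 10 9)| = |(10)(0 7 5 9)| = 4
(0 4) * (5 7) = (0 4)(5 7) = [4, 1, 2, 3, 0, 7, 6, 5]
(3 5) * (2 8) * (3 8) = [0, 1, 3, 5, 4, 8, 6, 7, 2] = (2 3 5 8)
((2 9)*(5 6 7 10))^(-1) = (2 9)(5 10 7 6)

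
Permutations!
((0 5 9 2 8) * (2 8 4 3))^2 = ((0 5 9 8)(2 4 3))^2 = (0 9)(2 3 4)(5 8)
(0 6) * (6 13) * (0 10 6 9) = (0 13 9)(6 10) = [13, 1, 2, 3, 4, 5, 10, 7, 8, 0, 6, 11, 12, 9]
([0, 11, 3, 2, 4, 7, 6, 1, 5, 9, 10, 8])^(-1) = (1 7 5 8 11)(2 3)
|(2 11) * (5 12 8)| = |(2 11)(5 12 8)| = 6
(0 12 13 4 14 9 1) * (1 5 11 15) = (0 12 13 4 14 9 5 11 15 1) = [12, 0, 2, 3, 14, 11, 6, 7, 8, 5, 10, 15, 13, 4, 9, 1]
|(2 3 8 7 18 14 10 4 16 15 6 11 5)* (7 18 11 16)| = |(2 3 8 18 14 10 4 7 11 5)(6 16 15)| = 30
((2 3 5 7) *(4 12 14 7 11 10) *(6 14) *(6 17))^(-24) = ((2 3 5 11 10 4 12 17 6 14 7))^(-24) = (2 14 17 4 11 3 7 6 12 10 5)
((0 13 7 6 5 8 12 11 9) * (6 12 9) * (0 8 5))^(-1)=(0 6 11 12 7 13)(8 9)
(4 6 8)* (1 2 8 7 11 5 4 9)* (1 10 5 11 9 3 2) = [0, 1, 8, 2, 6, 4, 7, 9, 3, 10, 5, 11] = (11)(2 8 3)(4 6 7 9 10 5)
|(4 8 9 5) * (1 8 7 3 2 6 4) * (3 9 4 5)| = 9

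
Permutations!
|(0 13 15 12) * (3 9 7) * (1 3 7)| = 12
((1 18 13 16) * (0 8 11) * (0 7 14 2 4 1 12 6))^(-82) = (0 13 2 8 16 4 11 12 1 7 6 18 14)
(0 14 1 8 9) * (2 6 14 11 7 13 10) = (0 11 7 13 10 2 6 14 1 8 9) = [11, 8, 6, 3, 4, 5, 14, 13, 9, 0, 2, 7, 12, 10, 1]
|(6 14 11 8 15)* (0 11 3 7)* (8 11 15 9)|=|(0 15 6 14 3 7)(8 9)|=6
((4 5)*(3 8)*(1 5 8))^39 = (1 3 8 4 5)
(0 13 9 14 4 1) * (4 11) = (0 13 9 14 11 4 1) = [13, 0, 2, 3, 1, 5, 6, 7, 8, 14, 10, 4, 12, 9, 11]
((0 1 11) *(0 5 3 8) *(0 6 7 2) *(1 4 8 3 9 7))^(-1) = (0 2 7 9 5 11 1 6 8 4)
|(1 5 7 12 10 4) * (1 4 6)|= 6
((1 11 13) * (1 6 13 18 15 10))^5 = (18)(6 13)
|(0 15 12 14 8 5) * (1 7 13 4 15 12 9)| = 30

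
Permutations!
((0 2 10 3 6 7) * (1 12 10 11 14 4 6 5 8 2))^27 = ((0 1 12 10 3 5 8 2 11 14 4 6 7))^27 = (0 1 12 10 3 5 8 2 11 14 4 6 7)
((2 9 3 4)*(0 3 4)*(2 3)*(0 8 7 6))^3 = ((0 2 9 4 3 8 7 6))^3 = (0 4 7 2 3 6 9 8)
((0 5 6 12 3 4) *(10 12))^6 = (0 4 3 12 10 6 5)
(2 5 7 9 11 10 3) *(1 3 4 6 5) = [0, 3, 1, 2, 6, 7, 5, 9, 8, 11, 4, 10] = (1 3 2)(4 6 5 7 9 11 10)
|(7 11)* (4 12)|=|(4 12)(7 11)|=2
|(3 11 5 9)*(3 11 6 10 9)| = |(3 6 10 9 11 5)| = 6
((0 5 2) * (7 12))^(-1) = ((0 5 2)(7 12))^(-1) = (0 2 5)(7 12)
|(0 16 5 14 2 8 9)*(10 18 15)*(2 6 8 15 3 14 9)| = 8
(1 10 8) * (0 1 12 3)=(0 1 10 8 12 3)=[1, 10, 2, 0, 4, 5, 6, 7, 12, 9, 8, 11, 3]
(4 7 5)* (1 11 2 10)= [0, 11, 10, 3, 7, 4, 6, 5, 8, 9, 1, 2]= (1 11 2 10)(4 7 5)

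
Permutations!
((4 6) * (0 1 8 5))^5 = (0 1 8 5)(4 6)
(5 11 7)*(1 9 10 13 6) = (1 9 10 13 6)(5 11 7) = [0, 9, 2, 3, 4, 11, 1, 5, 8, 10, 13, 7, 12, 6]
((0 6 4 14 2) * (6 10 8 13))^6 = (0 14 6 8)(2 4 13 10)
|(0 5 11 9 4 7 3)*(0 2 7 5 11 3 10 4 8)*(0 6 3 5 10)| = |(0 11 9 8 6 3 2 7)(4 10)| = 8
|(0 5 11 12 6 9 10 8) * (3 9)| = |(0 5 11 12 6 3 9 10 8)| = 9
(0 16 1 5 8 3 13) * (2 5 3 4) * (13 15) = (0 16 1 3 15 13)(2 5 8 4) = [16, 3, 5, 15, 2, 8, 6, 7, 4, 9, 10, 11, 12, 0, 14, 13, 1]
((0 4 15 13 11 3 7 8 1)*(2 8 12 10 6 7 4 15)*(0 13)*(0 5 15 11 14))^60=((0 11 3 4 2 8 1 13 14)(5 15)(6 7 12 10))^60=(15)(0 1 4)(2 11 13)(3 14 8)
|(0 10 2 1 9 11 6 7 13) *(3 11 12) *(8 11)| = |(0 10 2 1 9 12 3 8 11 6 7 13)| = 12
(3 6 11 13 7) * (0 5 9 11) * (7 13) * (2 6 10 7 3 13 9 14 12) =(0 5 14 12 2 6)(3 10 7 13 9 11) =[5, 1, 6, 10, 4, 14, 0, 13, 8, 11, 7, 3, 2, 9, 12]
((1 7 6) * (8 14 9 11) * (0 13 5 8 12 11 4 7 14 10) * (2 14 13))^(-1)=((0 2 14 9 4 7 6 1 13 5 8 10)(11 12))^(-1)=(0 10 8 5 13 1 6 7 4 9 14 2)(11 12)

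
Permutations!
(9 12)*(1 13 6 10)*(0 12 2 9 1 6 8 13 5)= [12, 5, 9, 3, 4, 0, 10, 7, 13, 2, 6, 11, 1, 8]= (0 12 1 5)(2 9)(6 10)(8 13)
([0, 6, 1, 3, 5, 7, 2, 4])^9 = [0, 1, 2, 3, 4, 5, 6, 7]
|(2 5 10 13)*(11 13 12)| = 6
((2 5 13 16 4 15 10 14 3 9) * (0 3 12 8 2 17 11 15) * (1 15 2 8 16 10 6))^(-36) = ((0 3 9 17 11 2 5 13 10 14 12 16 4)(1 15 6))^(-36) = (0 17 5 14 4 9 2 10 16 3 11 13 12)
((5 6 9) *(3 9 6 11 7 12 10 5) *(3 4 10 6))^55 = (3 9 4 10 5 11 7 12 6)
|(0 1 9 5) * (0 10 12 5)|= 3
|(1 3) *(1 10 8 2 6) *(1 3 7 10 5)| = |(1 7 10 8 2 6 3 5)| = 8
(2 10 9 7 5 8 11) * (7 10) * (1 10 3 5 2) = (1 10 9 3 5 8 11)(2 7) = [0, 10, 7, 5, 4, 8, 6, 2, 11, 3, 9, 1]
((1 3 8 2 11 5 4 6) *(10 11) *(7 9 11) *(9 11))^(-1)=((1 3 8 2 10 7 11 5 4 6))^(-1)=(1 6 4 5 11 7 10 2 8 3)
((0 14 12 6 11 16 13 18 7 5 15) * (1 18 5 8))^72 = ((0 14 12 6 11 16 13 5 15)(1 18 7 8))^72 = (18)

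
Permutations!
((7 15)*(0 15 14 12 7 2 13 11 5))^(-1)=((0 15 2 13 11 5)(7 14 12))^(-1)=(0 5 11 13 2 15)(7 12 14)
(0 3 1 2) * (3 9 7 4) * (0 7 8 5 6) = [9, 2, 7, 1, 3, 6, 0, 4, 5, 8] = (0 9 8 5 6)(1 2 7 4 3)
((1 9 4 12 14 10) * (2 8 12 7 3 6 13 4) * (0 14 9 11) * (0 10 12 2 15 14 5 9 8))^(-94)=((0 5 9 15 14 12 8 2)(1 11 10)(3 6 13 4 7))^(-94)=(0 9 14 8)(1 10 11)(2 5 15 12)(3 6 13 4 7)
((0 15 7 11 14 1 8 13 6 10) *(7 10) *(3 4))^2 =(0 10 15)(1 13 7 14 8 6 11)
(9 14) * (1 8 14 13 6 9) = [0, 8, 2, 3, 4, 5, 9, 7, 14, 13, 10, 11, 12, 6, 1] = (1 8 14)(6 9 13)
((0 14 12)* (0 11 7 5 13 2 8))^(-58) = (0 5 14 13 12 2 11 8 7)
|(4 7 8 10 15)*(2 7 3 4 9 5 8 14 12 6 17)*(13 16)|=|(2 7 14 12 6 17)(3 4)(5 8 10 15 9)(13 16)|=30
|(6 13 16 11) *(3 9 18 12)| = 4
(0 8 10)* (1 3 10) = (0 8 1 3 10) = [8, 3, 2, 10, 4, 5, 6, 7, 1, 9, 0]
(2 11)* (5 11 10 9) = (2 10 9 5 11) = [0, 1, 10, 3, 4, 11, 6, 7, 8, 5, 9, 2]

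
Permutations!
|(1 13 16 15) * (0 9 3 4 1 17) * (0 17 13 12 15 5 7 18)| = 12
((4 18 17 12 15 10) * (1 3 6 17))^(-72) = (18)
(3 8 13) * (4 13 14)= (3 8 14 4 13)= [0, 1, 2, 8, 13, 5, 6, 7, 14, 9, 10, 11, 12, 3, 4]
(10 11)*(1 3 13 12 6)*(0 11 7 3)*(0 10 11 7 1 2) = (0 7 3 13 12 6 2)(1 10) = [7, 10, 0, 13, 4, 5, 2, 3, 8, 9, 1, 11, 6, 12]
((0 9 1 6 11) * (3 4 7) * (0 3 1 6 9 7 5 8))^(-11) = ((0 7 1 9 6 11 3 4 5 8))^(-11) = (0 8 5 4 3 11 6 9 1 7)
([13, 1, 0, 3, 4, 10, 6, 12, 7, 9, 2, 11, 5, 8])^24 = [0, 1, 2, 3, 4, 5, 6, 7, 8, 9, 10, 11, 12, 13]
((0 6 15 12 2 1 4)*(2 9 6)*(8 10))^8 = ((0 2 1 4)(6 15 12 9)(8 10))^8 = (15)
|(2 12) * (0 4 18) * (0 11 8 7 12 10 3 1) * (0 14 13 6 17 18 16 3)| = |(0 4 16 3 1 14 13 6 17 18 11 8 7 12 2 10)| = 16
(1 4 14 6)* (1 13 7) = (1 4 14 6 13 7) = [0, 4, 2, 3, 14, 5, 13, 1, 8, 9, 10, 11, 12, 7, 6]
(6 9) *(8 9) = (6 8 9) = [0, 1, 2, 3, 4, 5, 8, 7, 9, 6]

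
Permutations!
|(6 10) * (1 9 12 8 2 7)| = 6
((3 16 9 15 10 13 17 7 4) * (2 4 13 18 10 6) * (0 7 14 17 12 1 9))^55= (0 6 13 4 1 16 15 7 2 12 3 9)(10 18)(14 17)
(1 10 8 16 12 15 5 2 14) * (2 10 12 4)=(1 12 15 5 10 8 16 4 2 14)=[0, 12, 14, 3, 2, 10, 6, 7, 16, 9, 8, 11, 15, 13, 1, 5, 4]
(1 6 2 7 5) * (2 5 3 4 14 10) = (1 6 5)(2 7 3 4 14 10) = [0, 6, 7, 4, 14, 1, 5, 3, 8, 9, 2, 11, 12, 13, 10]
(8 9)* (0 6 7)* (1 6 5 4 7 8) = (0 5 4 7)(1 6 8 9) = [5, 6, 2, 3, 7, 4, 8, 0, 9, 1]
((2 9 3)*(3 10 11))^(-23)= ((2 9 10 11 3))^(-23)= (2 10 3 9 11)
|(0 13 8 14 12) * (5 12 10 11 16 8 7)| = 5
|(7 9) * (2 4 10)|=6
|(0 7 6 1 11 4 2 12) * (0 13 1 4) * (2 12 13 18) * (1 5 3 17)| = 13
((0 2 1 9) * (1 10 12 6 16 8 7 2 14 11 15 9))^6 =(0 14 11 15 9)(2 7 8 16 6 12 10)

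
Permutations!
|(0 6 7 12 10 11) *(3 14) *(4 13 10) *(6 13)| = 4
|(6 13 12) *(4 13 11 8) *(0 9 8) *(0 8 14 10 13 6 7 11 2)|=12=|(0 9 14 10 13 12 7 11 8 4 6 2)|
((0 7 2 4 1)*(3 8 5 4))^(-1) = (0 1 4 5 8 3 2 7) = ((0 7 2 3 8 5 4 1))^(-1)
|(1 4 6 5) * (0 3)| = 4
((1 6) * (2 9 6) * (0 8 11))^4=((0 8 11)(1 2 9 6))^4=(0 8 11)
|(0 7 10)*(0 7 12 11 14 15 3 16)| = |(0 12 11 14 15 3 16)(7 10)| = 14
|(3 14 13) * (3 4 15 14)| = 4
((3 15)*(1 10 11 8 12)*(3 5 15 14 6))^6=((1 10 11 8 12)(3 14 6)(5 15))^6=(15)(1 10 11 8 12)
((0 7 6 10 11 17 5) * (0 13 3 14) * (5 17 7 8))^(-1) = ((17)(0 8 5 13 3 14)(6 10 11 7))^(-1) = (17)(0 14 3 13 5 8)(6 7 11 10)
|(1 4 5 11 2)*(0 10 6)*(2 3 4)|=|(0 10 6)(1 2)(3 4 5 11)|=12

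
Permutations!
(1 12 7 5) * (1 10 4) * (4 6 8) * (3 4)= (1 12 7 5 10 6 8 3 4)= [0, 12, 2, 4, 1, 10, 8, 5, 3, 9, 6, 11, 7]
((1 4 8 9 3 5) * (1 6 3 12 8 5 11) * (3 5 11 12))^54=(3 8)(9 12)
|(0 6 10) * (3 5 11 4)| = |(0 6 10)(3 5 11 4)| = 12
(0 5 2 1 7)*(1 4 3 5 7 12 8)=(0 7)(1 12 8)(2 4 3 5)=[7, 12, 4, 5, 3, 2, 6, 0, 1, 9, 10, 11, 8]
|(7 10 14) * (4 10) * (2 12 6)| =12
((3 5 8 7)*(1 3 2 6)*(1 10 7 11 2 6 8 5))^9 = ((1 3)(2 8 11)(6 10 7))^9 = (11)(1 3)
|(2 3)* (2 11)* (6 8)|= |(2 3 11)(6 8)|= 6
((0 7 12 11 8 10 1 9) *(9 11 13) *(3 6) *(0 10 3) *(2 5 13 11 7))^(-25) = ((0 2 5 13 9 10 1 7 12 11 8 3 6))^(-25) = (0 2 5 13 9 10 1 7 12 11 8 3 6)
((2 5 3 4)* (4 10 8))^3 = (2 10)(3 4)(5 8)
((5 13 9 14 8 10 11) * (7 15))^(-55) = (5 13 9 14 8 10 11)(7 15)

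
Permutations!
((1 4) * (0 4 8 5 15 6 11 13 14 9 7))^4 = ((0 4 1 8 5 15 6 11 13 14 9 7))^4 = (0 5 13)(1 6 9)(4 15 14)(7 8 11)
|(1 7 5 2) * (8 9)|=|(1 7 5 2)(8 9)|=4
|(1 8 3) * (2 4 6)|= 3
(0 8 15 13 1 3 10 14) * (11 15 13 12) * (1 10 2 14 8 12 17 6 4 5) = (0 12 11 15 17 6 4 5 1 3 2 14)(8 13 10) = [12, 3, 14, 2, 5, 1, 4, 7, 13, 9, 8, 15, 11, 10, 0, 17, 16, 6]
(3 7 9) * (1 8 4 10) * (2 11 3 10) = (1 8 4 2 11 3 7 9 10) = [0, 8, 11, 7, 2, 5, 6, 9, 4, 10, 1, 3]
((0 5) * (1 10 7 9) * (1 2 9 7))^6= ((0 5)(1 10)(2 9))^6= (10)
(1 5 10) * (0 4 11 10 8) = (0 4 11 10 1 5 8) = [4, 5, 2, 3, 11, 8, 6, 7, 0, 9, 1, 10]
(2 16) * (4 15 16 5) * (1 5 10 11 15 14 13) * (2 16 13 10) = (16)(1 5 4 14 10 11 15 13) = [0, 5, 2, 3, 14, 4, 6, 7, 8, 9, 11, 15, 12, 1, 10, 13, 16]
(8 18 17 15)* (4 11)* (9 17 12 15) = (4 11)(8 18 12 15)(9 17) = [0, 1, 2, 3, 11, 5, 6, 7, 18, 17, 10, 4, 15, 13, 14, 8, 16, 9, 12]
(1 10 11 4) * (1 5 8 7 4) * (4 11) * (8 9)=(1 10 4 5 9 8 7 11)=[0, 10, 2, 3, 5, 9, 6, 11, 7, 8, 4, 1]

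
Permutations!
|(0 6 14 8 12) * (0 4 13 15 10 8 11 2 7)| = 6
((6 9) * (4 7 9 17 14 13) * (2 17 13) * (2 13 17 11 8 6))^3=((2 11 8 6 17 14 13 4 7 9))^3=(2 6 13 9 8 14 7 11 17 4)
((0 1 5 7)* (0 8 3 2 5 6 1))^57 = (1 6)(2 7 3 5 8)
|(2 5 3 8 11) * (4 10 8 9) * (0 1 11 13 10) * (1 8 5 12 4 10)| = |(0 8 13 1 11 2 12 4)(3 9 10 5)| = 8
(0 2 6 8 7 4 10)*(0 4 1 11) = (0 2 6 8 7 1 11)(4 10) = [2, 11, 6, 3, 10, 5, 8, 1, 7, 9, 4, 0]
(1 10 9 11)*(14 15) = [0, 10, 2, 3, 4, 5, 6, 7, 8, 11, 9, 1, 12, 13, 15, 14] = (1 10 9 11)(14 15)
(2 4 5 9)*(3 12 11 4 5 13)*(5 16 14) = (2 16 14 5 9)(3 12 11 4 13) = [0, 1, 16, 12, 13, 9, 6, 7, 8, 2, 10, 4, 11, 3, 5, 15, 14]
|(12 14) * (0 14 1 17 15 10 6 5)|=9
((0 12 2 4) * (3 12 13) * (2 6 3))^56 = (13)(3 6 12)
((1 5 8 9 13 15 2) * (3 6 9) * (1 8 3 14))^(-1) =(1 14 8 2 15 13 9 6 3 5)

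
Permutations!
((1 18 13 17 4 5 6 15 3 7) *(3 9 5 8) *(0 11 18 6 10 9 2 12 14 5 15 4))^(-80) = ((0 11 18 13 17)(1 6 4 8 3 7)(2 12 14 5 10 9 15))^(-80) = (18)(1 3 4)(2 10 12 9 14 15 5)(6 7 8)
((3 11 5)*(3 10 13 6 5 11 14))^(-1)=(3 14)(5 6 13 10)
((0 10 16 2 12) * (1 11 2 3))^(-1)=((0 10 16 3 1 11 2 12))^(-1)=(0 12 2 11 1 3 16 10)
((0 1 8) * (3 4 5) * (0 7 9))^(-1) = (0 9 7 8 1)(3 5 4)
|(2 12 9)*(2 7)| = |(2 12 9 7)| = 4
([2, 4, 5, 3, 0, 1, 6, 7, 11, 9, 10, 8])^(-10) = [0, 1, 2, 3, 4, 5, 6, 7, 8, 9, 10, 11]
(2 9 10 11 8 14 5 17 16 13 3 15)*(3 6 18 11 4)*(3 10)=(2 9 3 15)(4 10)(5 17 16 13 6 18 11 8 14)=[0, 1, 9, 15, 10, 17, 18, 7, 14, 3, 4, 8, 12, 6, 5, 2, 13, 16, 11]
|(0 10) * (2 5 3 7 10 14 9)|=8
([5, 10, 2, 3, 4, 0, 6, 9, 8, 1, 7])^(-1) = [5, 9, 2, 3, 4, 0, 6, 10, 8, 7, 1]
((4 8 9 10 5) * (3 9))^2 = (3 10 4)(5 8 9)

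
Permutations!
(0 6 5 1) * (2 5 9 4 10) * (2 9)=(0 6 2 5 1)(4 10 9)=[6, 0, 5, 3, 10, 1, 2, 7, 8, 4, 9]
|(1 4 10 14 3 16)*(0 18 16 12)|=9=|(0 18 16 1 4 10 14 3 12)|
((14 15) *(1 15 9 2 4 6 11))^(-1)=(1 11 6 4 2 9 14 15)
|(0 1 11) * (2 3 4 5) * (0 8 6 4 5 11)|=|(0 1)(2 3 5)(4 11 8 6)|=12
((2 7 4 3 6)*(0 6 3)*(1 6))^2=(0 6 7)(1 2 4)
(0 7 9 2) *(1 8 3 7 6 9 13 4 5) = (0 6 9 2)(1 8 3 7 13 4 5) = [6, 8, 0, 7, 5, 1, 9, 13, 3, 2, 10, 11, 12, 4]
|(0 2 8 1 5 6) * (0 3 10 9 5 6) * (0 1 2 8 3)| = |(0 8 2 3 10 9 5 1 6)| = 9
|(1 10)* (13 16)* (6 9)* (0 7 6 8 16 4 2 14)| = 10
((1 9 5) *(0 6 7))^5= ((0 6 7)(1 9 5))^5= (0 7 6)(1 5 9)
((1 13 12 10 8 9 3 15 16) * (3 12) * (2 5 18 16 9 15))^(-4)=(1 2 16 3 18 13 5)(8 15 9 12 10)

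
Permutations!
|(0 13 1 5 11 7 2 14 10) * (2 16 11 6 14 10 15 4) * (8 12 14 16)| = |(0 13 1 5 6 16 11 7 8 12 14 15 4 2 10)| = 15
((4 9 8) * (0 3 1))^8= (0 1 3)(4 8 9)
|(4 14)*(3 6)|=|(3 6)(4 14)|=2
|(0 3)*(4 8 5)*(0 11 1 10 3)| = 12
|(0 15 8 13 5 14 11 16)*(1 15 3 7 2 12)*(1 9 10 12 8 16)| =|(0 3 7 2 8 13 5 14 11 1 15 16)(9 10 12)| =12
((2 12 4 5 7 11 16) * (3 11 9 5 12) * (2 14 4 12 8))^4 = (2 14 3 4 11 8 16)(5 7 9)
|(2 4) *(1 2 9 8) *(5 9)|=|(1 2 4 5 9 8)|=6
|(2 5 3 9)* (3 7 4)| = |(2 5 7 4 3 9)| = 6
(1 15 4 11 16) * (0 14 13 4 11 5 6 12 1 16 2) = (16)(0 14 13 4 5 6 12 1 15 11 2) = [14, 15, 0, 3, 5, 6, 12, 7, 8, 9, 10, 2, 1, 4, 13, 11, 16]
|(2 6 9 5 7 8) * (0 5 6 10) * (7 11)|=|(0 5 11 7 8 2 10)(6 9)|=14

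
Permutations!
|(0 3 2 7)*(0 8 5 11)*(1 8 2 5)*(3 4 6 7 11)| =6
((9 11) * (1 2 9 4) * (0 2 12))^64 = ((0 2 9 11 4 1 12))^64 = (0 2 9 11 4 1 12)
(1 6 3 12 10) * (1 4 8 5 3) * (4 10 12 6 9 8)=(12)(1 9 8 5 3 6)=[0, 9, 2, 6, 4, 3, 1, 7, 5, 8, 10, 11, 12]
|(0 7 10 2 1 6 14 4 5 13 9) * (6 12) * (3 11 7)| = 14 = |(0 3 11 7 10 2 1 12 6 14 4 5 13 9)|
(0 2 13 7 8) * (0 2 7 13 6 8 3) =[7, 1, 6, 0, 4, 5, 8, 3, 2, 9, 10, 11, 12, 13] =(13)(0 7 3)(2 6 8)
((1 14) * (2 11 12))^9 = (1 14)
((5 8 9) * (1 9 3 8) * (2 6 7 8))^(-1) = (1 5 9)(2 3 8 7 6)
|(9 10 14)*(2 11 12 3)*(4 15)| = |(2 11 12 3)(4 15)(9 10 14)| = 12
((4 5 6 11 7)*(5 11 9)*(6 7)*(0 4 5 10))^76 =(0 9 11)(4 10 6)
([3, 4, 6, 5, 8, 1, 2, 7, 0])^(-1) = (0 8 4 1 5 3)(2 6)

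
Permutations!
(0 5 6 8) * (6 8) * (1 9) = (0 5 8)(1 9) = [5, 9, 2, 3, 4, 8, 6, 7, 0, 1]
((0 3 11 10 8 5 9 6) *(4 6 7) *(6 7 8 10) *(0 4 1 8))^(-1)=(0 9 5 8 1 7 4 6 11 3)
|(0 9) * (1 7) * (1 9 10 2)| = |(0 10 2 1 7 9)| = 6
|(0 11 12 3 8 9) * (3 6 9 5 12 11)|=7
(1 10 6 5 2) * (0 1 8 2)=[1, 10, 8, 3, 4, 0, 5, 7, 2, 9, 6]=(0 1 10 6 5)(2 8)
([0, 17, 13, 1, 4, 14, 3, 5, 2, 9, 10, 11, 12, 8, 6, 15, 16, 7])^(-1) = (1 3 6 14 5 7 17)(2 8 13)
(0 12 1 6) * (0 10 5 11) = (0 12 1 6 10 5 11) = [12, 6, 2, 3, 4, 11, 10, 7, 8, 9, 5, 0, 1]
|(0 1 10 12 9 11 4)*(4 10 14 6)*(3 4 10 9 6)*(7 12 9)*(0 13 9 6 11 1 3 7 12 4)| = 6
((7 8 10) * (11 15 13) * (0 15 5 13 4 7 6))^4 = (0 8 15 10 4 6 7)(5 13 11)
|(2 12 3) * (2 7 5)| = |(2 12 3 7 5)| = 5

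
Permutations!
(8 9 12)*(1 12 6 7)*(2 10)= [0, 12, 10, 3, 4, 5, 7, 1, 9, 6, 2, 11, 8]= (1 12 8 9 6 7)(2 10)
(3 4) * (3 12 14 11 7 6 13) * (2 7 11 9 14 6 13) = (2 7 13 3 4 12 6)(9 14) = [0, 1, 7, 4, 12, 5, 2, 13, 8, 14, 10, 11, 6, 3, 9]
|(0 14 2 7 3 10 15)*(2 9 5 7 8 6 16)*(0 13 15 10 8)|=10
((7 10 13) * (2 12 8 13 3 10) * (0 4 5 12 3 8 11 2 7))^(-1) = (0 13 8 10 3 2 11 12 5 4)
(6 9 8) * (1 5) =(1 5)(6 9 8) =[0, 5, 2, 3, 4, 1, 9, 7, 6, 8]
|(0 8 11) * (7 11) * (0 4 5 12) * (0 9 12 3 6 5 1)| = 6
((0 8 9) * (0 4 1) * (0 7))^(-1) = (0 7 1 4 9 8)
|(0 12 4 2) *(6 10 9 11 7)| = 20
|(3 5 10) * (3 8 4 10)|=6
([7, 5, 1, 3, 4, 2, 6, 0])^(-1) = [7, 2, 5, 3, 4, 1, 6, 0]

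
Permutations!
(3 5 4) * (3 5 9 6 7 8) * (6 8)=(3 9 8)(4 5)(6 7)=[0, 1, 2, 9, 5, 4, 7, 6, 3, 8]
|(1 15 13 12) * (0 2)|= |(0 2)(1 15 13 12)|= 4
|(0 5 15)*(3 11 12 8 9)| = 15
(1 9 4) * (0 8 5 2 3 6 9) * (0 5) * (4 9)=[8, 5, 3, 6, 1, 2, 4, 7, 0, 9]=(9)(0 8)(1 5 2 3 6 4)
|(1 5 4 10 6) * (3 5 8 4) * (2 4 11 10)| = 10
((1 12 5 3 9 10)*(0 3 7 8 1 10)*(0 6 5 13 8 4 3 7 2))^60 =(13)(0 9)(2 3)(4 5)(6 7)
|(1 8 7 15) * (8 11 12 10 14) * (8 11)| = 4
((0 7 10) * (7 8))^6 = ((0 8 7 10))^6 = (0 7)(8 10)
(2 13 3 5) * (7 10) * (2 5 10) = [0, 1, 13, 10, 4, 5, 6, 2, 8, 9, 7, 11, 12, 3] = (2 13 3 10 7)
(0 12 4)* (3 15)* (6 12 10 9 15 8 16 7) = (0 10 9 15 3 8 16 7 6 12 4) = [10, 1, 2, 8, 0, 5, 12, 6, 16, 15, 9, 11, 4, 13, 14, 3, 7]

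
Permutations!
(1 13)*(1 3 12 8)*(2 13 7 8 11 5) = (1 7 8)(2 13 3 12 11 5) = [0, 7, 13, 12, 4, 2, 6, 8, 1, 9, 10, 5, 11, 3]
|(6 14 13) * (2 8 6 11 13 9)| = |(2 8 6 14 9)(11 13)| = 10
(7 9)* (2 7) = [0, 1, 7, 3, 4, 5, 6, 9, 8, 2] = (2 7 9)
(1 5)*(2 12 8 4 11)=(1 5)(2 12 8 4 11)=[0, 5, 12, 3, 11, 1, 6, 7, 4, 9, 10, 2, 8]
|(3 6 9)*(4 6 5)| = 5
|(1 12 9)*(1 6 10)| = 5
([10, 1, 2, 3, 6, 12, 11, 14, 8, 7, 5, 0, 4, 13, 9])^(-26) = [5, 1, 2, 3, 11, 4, 0, 14, 8, 7, 12, 10, 6, 13, 9]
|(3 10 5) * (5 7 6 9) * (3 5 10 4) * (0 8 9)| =6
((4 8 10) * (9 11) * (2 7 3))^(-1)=(2 3 7)(4 10 8)(9 11)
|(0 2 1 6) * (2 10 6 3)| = 3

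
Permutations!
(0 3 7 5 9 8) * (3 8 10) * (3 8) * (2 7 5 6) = (0 3 5 9 10 8)(2 7 6) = [3, 1, 7, 5, 4, 9, 2, 6, 0, 10, 8]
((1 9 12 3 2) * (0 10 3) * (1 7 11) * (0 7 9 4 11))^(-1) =(0 7 12 9 2 3 10)(1 11 4)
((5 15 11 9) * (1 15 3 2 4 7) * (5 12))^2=((1 15 11 9 12 5 3 2 4 7))^2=(1 11 12 3 4)(2 7 15 9 5)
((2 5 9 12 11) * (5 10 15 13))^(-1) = (2 11 12 9 5 13 15 10)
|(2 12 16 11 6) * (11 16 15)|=|(16)(2 12 15 11 6)|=5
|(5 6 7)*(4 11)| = |(4 11)(5 6 7)| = 6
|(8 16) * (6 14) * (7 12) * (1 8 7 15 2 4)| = |(1 8 16 7 12 15 2 4)(6 14)| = 8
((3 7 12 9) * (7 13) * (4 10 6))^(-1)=((3 13 7 12 9)(4 10 6))^(-1)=(3 9 12 7 13)(4 6 10)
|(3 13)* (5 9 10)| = 6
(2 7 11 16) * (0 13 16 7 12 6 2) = (0 13 16)(2 12 6)(7 11) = [13, 1, 12, 3, 4, 5, 2, 11, 8, 9, 10, 7, 6, 16, 14, 15, 0]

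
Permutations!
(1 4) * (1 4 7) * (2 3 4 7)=(1 2 3 4 7)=[0, 2, 3, 4, 7, 5, 6, 1]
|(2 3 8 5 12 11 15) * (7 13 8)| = 9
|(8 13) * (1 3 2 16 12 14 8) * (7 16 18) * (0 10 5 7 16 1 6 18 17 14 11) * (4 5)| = 17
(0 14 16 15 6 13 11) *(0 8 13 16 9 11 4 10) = [14, 1, 2, 3, 10, 5, 16, 7, 13, 11, 0, 8, 12, 4, 9, 6, 15] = (0 14 9 11 8 13 4 10)(6 16 15)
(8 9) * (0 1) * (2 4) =(0 1)(2 4)(8 9) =[1, 0, 4, 3, 2, 5, 6, 7, 9, 8]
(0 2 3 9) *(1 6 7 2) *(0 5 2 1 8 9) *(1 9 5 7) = (0 8 5 2 3)(1 6)(7 9) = [8, 6, 3, 0, 4, 2, 1, 9, 5, 7]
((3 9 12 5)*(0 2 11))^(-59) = (0 2 11)(3 9 12 5)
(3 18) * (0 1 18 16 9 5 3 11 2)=(0 1 18 11 2)(3 16 9 5)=[1, 18, 0, 16, 4, 3, 6, 7, 8, 5, 10, 2, 12, 13, 14, 15, 9, 17, 11]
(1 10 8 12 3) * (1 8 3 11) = [0, 10, 2, 8, 4, 5, 6, 7, 12, 9, 3, 1, 11] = (1 10 3 8 12 11)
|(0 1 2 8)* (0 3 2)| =|(0 1)(2 8 3)| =6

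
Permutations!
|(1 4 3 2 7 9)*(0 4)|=|(0 4 3 2 7 9 1)|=7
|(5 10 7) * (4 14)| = 6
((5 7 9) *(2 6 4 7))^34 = (2 9 4)(5 7 6)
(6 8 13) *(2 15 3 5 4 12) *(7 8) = (2 15 3 5 4 12)(6 7 8 13) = [0, 1, 15, 5, 12, 4, 7, 8, 13, 9, 10, 11, 2, 6, 14, 3]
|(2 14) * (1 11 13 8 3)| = |(1 11 13 8 3)(2 14)| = 10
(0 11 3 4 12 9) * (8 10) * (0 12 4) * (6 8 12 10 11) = [6, 1, 2, 0, 4, 5, 8, 7, 11, 10, 12, 3, 9] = (0 6 8 11 3)(9 10 12)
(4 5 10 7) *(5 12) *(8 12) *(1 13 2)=(1 13 2)(4 8 12 5 10 7)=[0, 13, 1, 3, 8, 10, 6, 4, 12, 9, 7, 11, 5, 2]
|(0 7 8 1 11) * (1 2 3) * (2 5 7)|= 15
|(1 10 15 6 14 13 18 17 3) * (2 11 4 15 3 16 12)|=|(1 10 3)(2 11 4 15 6 14 13 18 17 16 12)|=33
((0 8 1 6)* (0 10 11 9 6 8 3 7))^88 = (11)(0 3 7)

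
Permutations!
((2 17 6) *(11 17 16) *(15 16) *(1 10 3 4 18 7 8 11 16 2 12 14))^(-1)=(1 14 12 6 17 11 8 7 18 4 3 10)(2 15)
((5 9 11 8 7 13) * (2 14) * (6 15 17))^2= (5 11 7)(6 17 15)(8 13 9)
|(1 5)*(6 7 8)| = |(1 5)(6 7 8)| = 6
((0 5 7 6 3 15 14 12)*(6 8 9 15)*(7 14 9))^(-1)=((0 5 14 12)(3 6)(7 8)(9 15))^(-1)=(0 12 14 5)(3 6)(7 8)(9 15)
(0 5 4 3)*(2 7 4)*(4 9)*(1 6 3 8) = (0 5 2 7 9 4 8 1 6 3) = [5, 6, 7, 0, 8, 2, 3, 9, 1, 4]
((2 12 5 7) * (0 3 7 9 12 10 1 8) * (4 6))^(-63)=((0 3 7 2 10 1 8)(4 6)(5 9 12))^(-63)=(12)(4 6)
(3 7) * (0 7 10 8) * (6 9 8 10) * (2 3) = (10)(0 7 2 3 6 9 8) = [7, 1, 3, 6, 4, 5, 9, 2, 0, 8, 10]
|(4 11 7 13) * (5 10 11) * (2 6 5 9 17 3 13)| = |(2 6 5 10 11 7)(3 13 4 9 17)| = 30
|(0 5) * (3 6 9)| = |(0 5)(3 6 9)| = 6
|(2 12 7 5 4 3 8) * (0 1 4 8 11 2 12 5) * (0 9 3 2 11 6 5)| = 28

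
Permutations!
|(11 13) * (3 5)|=|(3 5)(11 13)|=2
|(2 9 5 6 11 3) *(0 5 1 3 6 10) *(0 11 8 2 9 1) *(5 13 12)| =12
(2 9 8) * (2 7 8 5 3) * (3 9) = (2 3)(5 9)(7 8) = [0, 1, 3, 2, 4, 9, 6, 8, 7, 5]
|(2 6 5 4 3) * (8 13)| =10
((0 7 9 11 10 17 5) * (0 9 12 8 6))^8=((0 7 12 8 6)(5 9 11 10 17))^8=(0 8 7 6 12)(5 10 9 17 11)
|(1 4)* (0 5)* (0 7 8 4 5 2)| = |(0 2)(1 5 7 8 4)| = 10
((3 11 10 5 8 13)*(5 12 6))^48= (13)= ((3 11 10 12 6 5 8 13))^48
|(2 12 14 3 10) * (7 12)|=|(2 7 12 14 3 10)|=6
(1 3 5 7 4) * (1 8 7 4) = (1 3 5 4 8 7) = [0, 3, 2, 5, 8, 4, 6, 1, 7]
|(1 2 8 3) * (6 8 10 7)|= 7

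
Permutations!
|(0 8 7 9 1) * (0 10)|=|(0 8 7 9 1 10)|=6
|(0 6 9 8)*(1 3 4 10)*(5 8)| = 20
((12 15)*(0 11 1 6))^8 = ((0 11 1 6)(12 15))^8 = (15)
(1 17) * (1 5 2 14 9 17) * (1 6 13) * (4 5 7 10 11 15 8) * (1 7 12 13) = (1 6)(2 14 9 17 12 13 7 10 11 15 8 4 5) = [0, 6, 14, 3, 5, 2, 1, 10, 4, 17, 11, 15, 13, 7, 9, 8, 16, 12]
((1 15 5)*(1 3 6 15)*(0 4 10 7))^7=(0 7 10 4)(3 5 15 6)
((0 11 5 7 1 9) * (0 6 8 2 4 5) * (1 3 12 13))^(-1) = ((0 11)(1 9 6 8 2 4 5 7 3 12 13))^(-1) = (0 11)(1 13 12 3 7 5 4 2 8 6 9)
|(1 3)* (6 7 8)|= 6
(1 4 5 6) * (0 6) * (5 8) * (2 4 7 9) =(0 6 1 7 9 2 4 8 5) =[6, 7, 4, 3, 8, 0, 1, 9, 5, 2]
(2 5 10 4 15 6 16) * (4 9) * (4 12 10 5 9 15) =(2 9 12 10 15 6 16) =[0, 1, 9, 3, 4, 5, 16, 7, 8, 12, 15, 11, 10, 13, 14, 6, 2]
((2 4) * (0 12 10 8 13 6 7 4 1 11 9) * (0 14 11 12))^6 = (14)(1 7 8)(2 6 10)(4 13 12)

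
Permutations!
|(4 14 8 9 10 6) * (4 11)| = 7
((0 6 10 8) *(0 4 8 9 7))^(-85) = ((0 6 10 9 7)(4 8))^(-85) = (10)(4 8)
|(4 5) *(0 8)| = 2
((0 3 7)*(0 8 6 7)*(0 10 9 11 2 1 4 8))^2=((0 3 10 9 11 2 1 4 8 6 7))^2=(0 10 11 1 8 7 3 9 2 4 6)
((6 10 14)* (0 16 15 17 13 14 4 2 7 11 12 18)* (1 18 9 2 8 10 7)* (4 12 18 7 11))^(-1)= (0 18 11 6 14 13 17 15 16)(1 2 9 12 10 8 4 7)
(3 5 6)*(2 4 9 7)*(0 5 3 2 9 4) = (0 5 6 2)(7 9) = [5, 1, 0, 3, 4, 6, 2, 9, 8, 7]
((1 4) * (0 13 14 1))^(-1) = (0 4 1 14 13)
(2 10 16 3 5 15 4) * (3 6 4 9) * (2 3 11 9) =(2 10 16 6 4 3 5 15)(9 11) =[0, 1, 10, 5, 3, 15, 4, 7, 8, 11, 16, 9, 12, 13, 14, 2, 6]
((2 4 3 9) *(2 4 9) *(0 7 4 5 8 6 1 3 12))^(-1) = (0 12 4 7)(1 6 8 5 9 2 3) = ((0 7 4 12)(1 3 2 9 5 8 6))^(-1)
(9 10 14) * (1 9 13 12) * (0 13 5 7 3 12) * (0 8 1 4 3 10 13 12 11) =[12, 9, 2, 11, 3, 7, 6, 10, 1, 13, 14, 0, 4, 8, 5] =(0 12 4 3 11)(1 9 13 8)(5 7 10 14)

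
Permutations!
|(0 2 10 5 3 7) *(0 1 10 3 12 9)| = 9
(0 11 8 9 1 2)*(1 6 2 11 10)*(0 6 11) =(0 10 1)(2 6)(8 9 11) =[10, 0, 6, 3, 4, 5, 2, 7, 9, 11, 1, 8]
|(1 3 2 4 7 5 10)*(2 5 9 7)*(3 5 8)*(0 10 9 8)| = |(0 10 1 5 9 7 8 3)(2 4)| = 8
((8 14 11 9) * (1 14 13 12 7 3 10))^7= ((1 14 11 9 8 13 12 7 3 10))^7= (1 7 8 14 3 13 11 10 12 9)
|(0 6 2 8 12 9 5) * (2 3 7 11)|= |(0 6 3 7 11 2 8 12 9 5)|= 10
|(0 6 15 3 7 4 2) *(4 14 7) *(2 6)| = 4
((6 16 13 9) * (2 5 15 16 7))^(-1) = (2 7 6 9 13 16 15 5)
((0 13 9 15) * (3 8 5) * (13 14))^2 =((0 14 13 9 15)(3 8 5))^2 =(0 13 15 14 9)(3 5 8)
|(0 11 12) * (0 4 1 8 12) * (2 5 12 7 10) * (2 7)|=|(0 11)(1 8 2 5 12 4)(7 10)|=6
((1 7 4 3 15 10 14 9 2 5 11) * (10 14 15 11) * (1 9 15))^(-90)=(15)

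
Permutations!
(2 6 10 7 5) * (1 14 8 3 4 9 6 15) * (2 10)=(1 14 8 3 4 9 6 2 15)(5 10 7)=[0, 14, 15, 4, 9, 10, 2, 5, 3, 6, 7, 11, 12, 13, 8, 1]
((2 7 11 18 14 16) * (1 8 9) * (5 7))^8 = ((1 8 9)(2 5 7 11 18 14 16))^8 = (1 9 8)(2 5 7 11 18 14 16)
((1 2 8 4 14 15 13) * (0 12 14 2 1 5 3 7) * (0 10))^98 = ((0 12 14 15 13 5 3 7 10)(2 8 4))^98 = (0 10 7 3 5 13 15 14 12)(2 4 8)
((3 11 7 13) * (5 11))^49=((3 5 11 7 13))^49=(3 13 7 11 5)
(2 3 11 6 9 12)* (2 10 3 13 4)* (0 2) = [2, 1, 13, 11, 0, 5, 9, 7, 8, 12, 3, 6, 10, 4] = (0 2 13 4)(3 11 6 9 12 10)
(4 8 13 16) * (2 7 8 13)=(2 7 8)(4 13 16)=[0, 1, 7, 3, 13, 5, 6, 8, 2, 9, 10, 11, 12, 16, 14, 15, 4]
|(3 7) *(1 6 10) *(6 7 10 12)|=4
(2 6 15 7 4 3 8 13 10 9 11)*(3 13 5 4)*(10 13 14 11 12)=[0, 1, 6, 8, 14, 4, 15, 3, 5, 12, 9, 2, 10, 13, 11, 7]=(2 6 15 7 3 8 5 4 14 11)(9 12 10)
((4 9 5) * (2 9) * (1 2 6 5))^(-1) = (1 9 2)(4 5 6)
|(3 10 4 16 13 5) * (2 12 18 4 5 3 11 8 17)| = |(2 12 18 4 16 13 3 10 5 11 8 17)| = 12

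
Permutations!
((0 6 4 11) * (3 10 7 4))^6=(0 11 4 7 10 3 6)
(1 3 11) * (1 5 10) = (1 3 11 5 10) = [0, 3, 2, 11, 4, 10, 6, 7, 8, 9, 1, 5]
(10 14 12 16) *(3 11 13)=(3 11 13)(10 14 12 16)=[0, 1, 2, 11, 4, 5, 6, 7, 8, 9, 14, 13, 16, 3, 12, 15, 10]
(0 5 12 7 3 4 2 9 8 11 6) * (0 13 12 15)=(0 5 15)(2 9 8 11 6 13 12 7 3 4)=[5, 1, 9, 4, 2, 15, 13, 3, 11, 8, 10, 6, 7, 12, 14, 0]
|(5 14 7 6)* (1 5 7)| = 6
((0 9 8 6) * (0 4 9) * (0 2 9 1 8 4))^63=((0 2 9 4 1 8 6))^63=(9)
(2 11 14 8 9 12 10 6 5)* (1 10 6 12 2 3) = (1 10 12 6 5 3)(2 11 14 8 9) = [0, 10, 11, 1, 4, 3, 5, 7, 9, 2, 12, 14, 6, 13, 8]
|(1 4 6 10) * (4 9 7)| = 6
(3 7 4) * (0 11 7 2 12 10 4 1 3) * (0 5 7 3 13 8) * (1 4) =[11, 13, 12, 2, 5, 7, 6, 4, 0, 9, 1, 3, 10, 8] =(0 11 3 2 12 10 1 13 8)(4 5 7)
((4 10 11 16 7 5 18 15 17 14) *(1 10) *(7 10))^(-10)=((1 7 5 18 15 17 14 4)(10 11 16))^(-10)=(1 14 15 5)(4 17 18 7)(10 16 11)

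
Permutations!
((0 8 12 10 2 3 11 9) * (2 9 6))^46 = ((0 8 12 10 9)(2 3 11 6))^46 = (0 8 12 10 9)(2 11)(3 6)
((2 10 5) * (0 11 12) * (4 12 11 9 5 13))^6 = ((0 9 5 2 10 13 4 12))^6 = (0 4 10 5)(2 9 12 13)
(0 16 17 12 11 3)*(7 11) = (0 16 17 12 7 11 3) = [16, 1, 2, 0, 4, 5, 6, 11, 8, 9, 10, 3, 7, 13, 14, 15, 17, 12]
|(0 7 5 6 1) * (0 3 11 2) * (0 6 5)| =|(0 7)(1 3 11 2 6)| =10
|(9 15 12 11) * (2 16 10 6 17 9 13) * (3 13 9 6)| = |(2 16 10 3 13)(6 17)(9 15 12 11)| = 20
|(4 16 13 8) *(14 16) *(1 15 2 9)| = 20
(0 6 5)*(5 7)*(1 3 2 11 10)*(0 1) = (0 6 7 5 1 3 2 11 10) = [6, 3, 11, 2, 4, 1, 7, 5, 8, 9, 0, 10]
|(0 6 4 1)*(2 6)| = 5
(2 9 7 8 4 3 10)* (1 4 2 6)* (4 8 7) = [0, 8, 9, 10, 3, 5, 1, 7, 2, 4, 6] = (1 8 2 9 4 3 10 6)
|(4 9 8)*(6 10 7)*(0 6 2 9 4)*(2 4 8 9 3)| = |(0 6 10 7 4 8)(2 3)| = 6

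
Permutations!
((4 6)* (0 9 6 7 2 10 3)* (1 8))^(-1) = (0 3 10 2 7 4 6 9)(1 8)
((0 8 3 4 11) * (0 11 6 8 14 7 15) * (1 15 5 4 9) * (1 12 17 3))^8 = (17)(0 15 1 8 6 4 5 7 14)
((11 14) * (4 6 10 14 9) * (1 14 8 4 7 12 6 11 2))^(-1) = ((1 14 2)(4 11 9 7 12 6 10 8))^(-1) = (1 2 14)(4 8 10 6 12 7 9 11)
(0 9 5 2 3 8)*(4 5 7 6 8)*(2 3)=(0 9 7 6 8)(3 4 5)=[9, 1, 2, 4, 5, 3, 8, 6, 0, 7]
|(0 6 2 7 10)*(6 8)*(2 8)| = |(0 2 7 10)(6 8)| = 4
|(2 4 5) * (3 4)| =|(2 3 4 5)| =4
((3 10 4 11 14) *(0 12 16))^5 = (0 16 12)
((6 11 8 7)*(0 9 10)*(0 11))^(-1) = (0 6 7 8 11 10 9) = ((0 9 10 11 8 7 6))^(-1)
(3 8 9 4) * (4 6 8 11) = (3 11 4)(6 8 9) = [0, 1, 2, 11, 3, 5, 8, 7, 9, 6, 10, 4]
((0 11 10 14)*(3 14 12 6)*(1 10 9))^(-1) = (0 14 3 6 12 10 1 9 11)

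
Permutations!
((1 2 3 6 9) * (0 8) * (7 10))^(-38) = (10)(1 3 9 2 6)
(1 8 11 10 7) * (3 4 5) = (1 8 11 10 7)(3 4 5) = [0, 8, 2, 4, 5, 3, 6, 1, 11, 9, 7, 10]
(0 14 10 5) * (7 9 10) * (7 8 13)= [14, 1, 2, 3, 4, 0, 6, 9, 13, 10, 5, 11, 12, 7, 8]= (0 14 8 13 7 9 10 5)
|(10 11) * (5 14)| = |(5 14)(10 11)| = 2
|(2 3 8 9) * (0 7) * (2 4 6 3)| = |(0 7)(3 8 9 4 6)| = 10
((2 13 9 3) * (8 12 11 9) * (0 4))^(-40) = (2 8 11 3 13 12 9)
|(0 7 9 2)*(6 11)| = 4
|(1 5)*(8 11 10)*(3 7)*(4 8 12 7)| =|(1 5)(3 4 8 11 10 12 7)| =14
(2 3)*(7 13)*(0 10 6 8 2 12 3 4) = (0 10 6 8 2 4)(3 12)(7 13) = [10, 1, 4, 12, 0, 5, 8, 13, 2, 9, 6, 11, 3, 7]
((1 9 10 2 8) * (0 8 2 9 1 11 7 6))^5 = ((0 8 11 7 6)(9 10))^5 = (11)(9 10)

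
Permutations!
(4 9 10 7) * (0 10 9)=[10, 1, 2, 3, 0, 5, 6, 4, 8, 9, 7]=(0 10 7 4)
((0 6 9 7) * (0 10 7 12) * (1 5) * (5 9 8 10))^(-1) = (0 12 9 1 5 7 10 8 6)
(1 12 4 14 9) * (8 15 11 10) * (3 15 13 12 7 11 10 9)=(1 7 11 9)(3 15 10 8 13 12 4 14)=[0, 7, 2, 15, 14, 5, 6, 11, 13, 1, 8, 9, 4, 12, 3, 10]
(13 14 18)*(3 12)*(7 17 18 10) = (3 12)(7 17 18 13 14 10) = [0, 1, 2, 12, 4, 5, 6, 17, 8, 9, 7, 11, 3, 14, 10, 15, 16, 18, 13]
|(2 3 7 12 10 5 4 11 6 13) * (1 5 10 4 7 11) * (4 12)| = |(1 5 7 4)(2 3 11 6 13)| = 20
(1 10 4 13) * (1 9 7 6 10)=(4 13 9 7 6 10)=[0, 1, 2, 3, 13, 5, 10, 6, 8, 7, 4, 11, 12, 9]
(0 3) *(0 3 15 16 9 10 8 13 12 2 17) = (0 15 16 9 10 8 13 12 2 17) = [15, 1, 17, 3, 4, 5, 6, 7, 13, 10, 8, 11, 2, 12, 14, 16, 9, 0]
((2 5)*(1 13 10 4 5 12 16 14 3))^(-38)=((1 13 10 4 5 2 12 16 14 3))^(-38)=(1 10 5 12 14)(2 16 3 13 4)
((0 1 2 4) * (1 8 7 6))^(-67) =((0 8 7 6 1 2 4))^(-67) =(0 6 4 7 2 8 1)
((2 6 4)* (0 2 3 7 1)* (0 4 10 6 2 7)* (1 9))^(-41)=((0 7 9 1 4 3)(6 10))^(-41)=(0 7 9 1 4 3)(6 10)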